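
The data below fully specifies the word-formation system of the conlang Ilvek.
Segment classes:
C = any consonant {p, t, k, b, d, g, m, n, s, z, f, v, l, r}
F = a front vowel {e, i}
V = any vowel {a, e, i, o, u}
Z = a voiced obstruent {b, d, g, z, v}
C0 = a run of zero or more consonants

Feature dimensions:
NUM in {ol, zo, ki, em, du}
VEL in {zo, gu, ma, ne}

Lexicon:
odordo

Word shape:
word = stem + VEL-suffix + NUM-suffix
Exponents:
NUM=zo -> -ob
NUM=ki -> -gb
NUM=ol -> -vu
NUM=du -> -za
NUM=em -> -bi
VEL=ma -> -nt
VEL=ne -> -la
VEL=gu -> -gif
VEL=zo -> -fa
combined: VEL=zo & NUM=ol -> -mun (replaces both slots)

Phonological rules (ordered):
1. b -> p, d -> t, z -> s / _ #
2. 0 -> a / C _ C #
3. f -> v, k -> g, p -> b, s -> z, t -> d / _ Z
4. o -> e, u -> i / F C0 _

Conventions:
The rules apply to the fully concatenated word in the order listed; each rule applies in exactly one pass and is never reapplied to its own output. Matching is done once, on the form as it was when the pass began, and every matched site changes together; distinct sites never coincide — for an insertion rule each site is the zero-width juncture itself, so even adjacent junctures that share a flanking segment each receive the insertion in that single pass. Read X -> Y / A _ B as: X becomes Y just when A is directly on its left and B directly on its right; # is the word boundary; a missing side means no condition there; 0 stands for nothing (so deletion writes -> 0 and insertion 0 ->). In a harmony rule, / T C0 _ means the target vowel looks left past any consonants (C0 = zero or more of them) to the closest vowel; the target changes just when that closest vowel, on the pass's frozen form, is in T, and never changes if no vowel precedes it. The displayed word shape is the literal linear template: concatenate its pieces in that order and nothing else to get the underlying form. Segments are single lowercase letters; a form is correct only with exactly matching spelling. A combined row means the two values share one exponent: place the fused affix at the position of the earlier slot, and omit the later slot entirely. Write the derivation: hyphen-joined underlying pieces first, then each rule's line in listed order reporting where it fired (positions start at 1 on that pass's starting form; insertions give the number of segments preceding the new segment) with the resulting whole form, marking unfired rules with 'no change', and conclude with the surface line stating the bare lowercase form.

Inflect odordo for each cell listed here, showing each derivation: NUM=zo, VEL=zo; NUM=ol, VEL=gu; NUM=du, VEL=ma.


cell NUM=zo, VEL=zo:
underlying: odordo-fa-ob
1. b -> p, d -> t, z -> s / _ #: fires at position(s) 10: odordofaop
2. 0 -> a / C _ C #: no change
3. f -> v, k -> g, p -> b, s -> z, t -> d / _ Z: no change
4. o -> e, u -> i / F C0 _: no change
surface: odordofaop

cell NUM=ol, VEL=gu:
underlying: odordo-gif-vu
1. b -> p, d -> t, z -> s / _ #: no change
2. 0 -> a / C _ C #: no change
3. f -> v, k -> g, p -> b, s -> z, t -> d / _ Z: fires at position(s) 9: odordogivvu
4. o -> e, u -> i / F C0 _: fires at position(s) 11: odordogivvi
surface: odordogivvi

cell NUM=du, VEL=ma:
underlying: odordo-nt-za
1. b -> p, d -> t, z -> s / _ #: no change
2. 0 -> a / C _ C #: no change
3. f -> v, k -> g, p -> b, s -> z, t -> d / _ Z: fires at position(s) 8: odordondza
4. o -> e, u -> i / F C0 _: no change
surface: odordondza


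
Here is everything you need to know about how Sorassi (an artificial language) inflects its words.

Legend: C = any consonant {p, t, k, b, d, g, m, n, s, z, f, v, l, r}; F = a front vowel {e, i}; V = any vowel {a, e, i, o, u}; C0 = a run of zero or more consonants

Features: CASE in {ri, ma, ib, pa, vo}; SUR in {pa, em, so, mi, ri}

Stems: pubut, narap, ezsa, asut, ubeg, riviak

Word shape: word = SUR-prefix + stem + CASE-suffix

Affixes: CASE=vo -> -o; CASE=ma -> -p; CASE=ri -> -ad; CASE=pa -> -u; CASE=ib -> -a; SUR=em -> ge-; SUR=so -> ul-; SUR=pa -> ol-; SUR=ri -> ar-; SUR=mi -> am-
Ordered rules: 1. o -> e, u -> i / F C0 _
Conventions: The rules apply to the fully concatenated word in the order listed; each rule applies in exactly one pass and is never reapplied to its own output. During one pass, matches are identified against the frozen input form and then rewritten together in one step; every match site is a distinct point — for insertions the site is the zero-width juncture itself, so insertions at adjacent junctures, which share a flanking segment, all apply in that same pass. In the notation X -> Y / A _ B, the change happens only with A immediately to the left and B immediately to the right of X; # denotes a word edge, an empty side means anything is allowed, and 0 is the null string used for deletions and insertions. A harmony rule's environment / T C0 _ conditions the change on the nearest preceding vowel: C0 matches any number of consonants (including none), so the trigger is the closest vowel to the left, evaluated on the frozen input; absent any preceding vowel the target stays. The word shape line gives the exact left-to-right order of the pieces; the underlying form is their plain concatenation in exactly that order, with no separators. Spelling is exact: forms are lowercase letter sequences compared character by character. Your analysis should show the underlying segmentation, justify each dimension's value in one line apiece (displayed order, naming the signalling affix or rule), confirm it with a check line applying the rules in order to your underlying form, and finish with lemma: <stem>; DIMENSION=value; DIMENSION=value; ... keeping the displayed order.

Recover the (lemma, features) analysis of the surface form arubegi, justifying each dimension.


underlying: ar-ubeg-u
CASE=pa - signalled by the affix -u
SUR=ri - signalled by the affix ar-
check: arubegu -> arubegi
lemma: ubeg; CASE=pa; SUR=ri


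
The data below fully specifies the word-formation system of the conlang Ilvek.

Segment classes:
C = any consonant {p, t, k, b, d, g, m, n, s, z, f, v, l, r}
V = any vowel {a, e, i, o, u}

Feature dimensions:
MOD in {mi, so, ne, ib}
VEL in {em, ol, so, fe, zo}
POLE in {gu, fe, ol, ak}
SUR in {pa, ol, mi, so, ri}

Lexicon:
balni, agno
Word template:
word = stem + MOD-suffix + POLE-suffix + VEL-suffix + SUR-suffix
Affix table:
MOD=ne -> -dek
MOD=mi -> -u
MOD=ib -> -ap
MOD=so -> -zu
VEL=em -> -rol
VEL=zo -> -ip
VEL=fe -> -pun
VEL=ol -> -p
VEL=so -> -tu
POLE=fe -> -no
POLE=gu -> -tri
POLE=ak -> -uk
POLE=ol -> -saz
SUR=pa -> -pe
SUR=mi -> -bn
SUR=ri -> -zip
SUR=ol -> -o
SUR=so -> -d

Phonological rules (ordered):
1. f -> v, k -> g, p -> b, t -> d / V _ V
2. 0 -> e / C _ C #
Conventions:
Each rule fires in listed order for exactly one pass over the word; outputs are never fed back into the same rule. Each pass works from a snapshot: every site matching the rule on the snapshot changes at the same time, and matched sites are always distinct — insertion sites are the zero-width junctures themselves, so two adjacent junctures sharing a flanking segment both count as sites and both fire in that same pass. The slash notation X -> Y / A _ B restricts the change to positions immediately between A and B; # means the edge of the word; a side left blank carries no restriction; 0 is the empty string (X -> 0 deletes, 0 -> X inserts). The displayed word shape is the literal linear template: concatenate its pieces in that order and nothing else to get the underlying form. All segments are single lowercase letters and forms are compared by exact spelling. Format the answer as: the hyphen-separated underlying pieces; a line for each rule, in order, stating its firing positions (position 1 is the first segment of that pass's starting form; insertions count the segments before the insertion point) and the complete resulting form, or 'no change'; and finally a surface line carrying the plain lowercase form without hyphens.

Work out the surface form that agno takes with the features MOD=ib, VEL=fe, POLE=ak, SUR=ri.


underlying: agno-ap-uk-pun-zip
1. f -> v, k -> g, p -> b, t -> d / V _ V: fires at position(s) 6: agnoabukpunzip
2. 0 -> e / C _ C #: no change
surface: agnoabukpunzip


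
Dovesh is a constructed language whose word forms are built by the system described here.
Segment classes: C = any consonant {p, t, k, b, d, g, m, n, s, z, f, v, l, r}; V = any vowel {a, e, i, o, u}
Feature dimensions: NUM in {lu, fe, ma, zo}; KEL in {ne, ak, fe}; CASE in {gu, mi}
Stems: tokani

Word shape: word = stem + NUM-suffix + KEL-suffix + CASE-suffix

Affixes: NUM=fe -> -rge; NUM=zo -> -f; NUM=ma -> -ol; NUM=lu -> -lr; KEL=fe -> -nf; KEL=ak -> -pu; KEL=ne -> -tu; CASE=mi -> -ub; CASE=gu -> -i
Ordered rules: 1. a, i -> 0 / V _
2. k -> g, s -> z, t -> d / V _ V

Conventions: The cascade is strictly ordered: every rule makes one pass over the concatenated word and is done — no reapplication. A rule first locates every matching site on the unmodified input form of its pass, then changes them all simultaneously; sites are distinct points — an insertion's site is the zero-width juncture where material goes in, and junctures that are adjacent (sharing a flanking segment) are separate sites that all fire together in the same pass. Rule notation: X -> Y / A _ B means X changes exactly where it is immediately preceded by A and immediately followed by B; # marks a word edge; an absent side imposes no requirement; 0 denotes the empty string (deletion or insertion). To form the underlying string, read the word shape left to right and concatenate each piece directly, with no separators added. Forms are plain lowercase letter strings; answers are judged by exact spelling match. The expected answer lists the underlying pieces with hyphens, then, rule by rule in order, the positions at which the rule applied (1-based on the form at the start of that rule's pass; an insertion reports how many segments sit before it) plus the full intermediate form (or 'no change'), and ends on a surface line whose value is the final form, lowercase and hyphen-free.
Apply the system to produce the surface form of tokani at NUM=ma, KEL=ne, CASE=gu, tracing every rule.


underlying: tokani-ol-tu-i
1. a, i -> 0 / V _: fires at position(s) 11: tokanioltu
2. k -> g, s -> z, t -> d / V _ V: fires at position(s) 3: toganioltu
surface: toganioltu


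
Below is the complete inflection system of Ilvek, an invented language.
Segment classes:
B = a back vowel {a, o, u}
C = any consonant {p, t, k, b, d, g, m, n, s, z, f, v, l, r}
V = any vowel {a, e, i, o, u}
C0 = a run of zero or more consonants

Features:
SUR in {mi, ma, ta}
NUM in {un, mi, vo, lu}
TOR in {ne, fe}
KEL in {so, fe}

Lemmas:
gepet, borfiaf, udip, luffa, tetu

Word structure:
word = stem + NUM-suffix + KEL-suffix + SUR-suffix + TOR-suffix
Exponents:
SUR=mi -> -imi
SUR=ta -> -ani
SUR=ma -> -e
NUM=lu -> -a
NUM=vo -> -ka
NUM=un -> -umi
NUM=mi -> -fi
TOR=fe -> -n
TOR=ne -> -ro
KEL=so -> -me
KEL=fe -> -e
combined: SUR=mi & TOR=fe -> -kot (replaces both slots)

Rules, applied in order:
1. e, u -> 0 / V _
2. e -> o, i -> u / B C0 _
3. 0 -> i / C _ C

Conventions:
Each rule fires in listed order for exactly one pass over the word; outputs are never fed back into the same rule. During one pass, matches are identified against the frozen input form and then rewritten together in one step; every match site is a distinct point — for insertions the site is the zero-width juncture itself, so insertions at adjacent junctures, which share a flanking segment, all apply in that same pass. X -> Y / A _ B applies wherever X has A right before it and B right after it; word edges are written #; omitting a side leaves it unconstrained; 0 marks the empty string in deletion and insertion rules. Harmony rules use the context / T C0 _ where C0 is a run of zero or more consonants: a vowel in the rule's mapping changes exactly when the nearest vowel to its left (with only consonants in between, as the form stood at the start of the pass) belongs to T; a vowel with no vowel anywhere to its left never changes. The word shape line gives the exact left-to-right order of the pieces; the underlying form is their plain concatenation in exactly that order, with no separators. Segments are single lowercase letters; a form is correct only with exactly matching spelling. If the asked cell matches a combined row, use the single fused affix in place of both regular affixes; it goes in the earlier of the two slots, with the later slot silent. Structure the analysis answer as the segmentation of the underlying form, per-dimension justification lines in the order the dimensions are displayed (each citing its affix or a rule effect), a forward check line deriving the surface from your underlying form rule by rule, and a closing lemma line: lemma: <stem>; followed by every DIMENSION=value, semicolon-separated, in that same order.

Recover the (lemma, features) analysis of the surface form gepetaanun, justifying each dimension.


underlying: gepet-a-e-ani-n
SUR=ta - signalled by the affix -ani
NUM=lu - signalled by the affix -a
TOR=fe - signalled by the affix -n
KEL=fe - signalled by the affix -e
check: gepetaeanin -> gepetaanin -> gepetaanun -> gepetaanun
lemma: gepet; SUR=ta; NUM=lu; TOR=fe; KEL=fe


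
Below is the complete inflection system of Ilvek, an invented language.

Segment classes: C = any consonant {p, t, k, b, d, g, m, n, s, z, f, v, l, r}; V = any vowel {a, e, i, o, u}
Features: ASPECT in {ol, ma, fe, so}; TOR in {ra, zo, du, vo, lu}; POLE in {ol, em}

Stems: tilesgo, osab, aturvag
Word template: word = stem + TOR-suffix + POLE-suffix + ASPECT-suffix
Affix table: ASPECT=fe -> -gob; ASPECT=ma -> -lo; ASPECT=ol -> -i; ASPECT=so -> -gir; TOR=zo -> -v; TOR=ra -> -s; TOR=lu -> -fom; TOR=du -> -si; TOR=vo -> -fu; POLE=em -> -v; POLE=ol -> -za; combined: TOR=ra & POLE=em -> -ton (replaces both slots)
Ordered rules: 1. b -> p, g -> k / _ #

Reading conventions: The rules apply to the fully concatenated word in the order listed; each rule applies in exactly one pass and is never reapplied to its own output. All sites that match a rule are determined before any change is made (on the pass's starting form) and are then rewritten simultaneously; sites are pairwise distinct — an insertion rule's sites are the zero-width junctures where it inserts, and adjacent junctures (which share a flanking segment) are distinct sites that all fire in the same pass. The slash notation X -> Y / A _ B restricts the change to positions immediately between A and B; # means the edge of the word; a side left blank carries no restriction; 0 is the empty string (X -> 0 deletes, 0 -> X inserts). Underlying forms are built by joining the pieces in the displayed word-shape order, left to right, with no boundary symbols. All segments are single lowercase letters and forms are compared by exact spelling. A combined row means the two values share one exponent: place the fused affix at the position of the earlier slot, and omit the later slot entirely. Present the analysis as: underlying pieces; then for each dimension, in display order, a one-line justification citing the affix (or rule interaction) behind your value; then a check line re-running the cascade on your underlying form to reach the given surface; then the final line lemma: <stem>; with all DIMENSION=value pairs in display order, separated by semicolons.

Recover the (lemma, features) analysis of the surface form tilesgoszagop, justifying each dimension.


underlying: tilesgo-s-za-gob
ASPECT=fe - signalled by the affix -gob
TOR=ra - signalled by the affix -s
POLE=ol - signalled by the affix -za
check: tilesgoszagob -> tilesgoszagop
lemma: tilesgo; ASPECT=fe; TOR=ra; POLE=ol


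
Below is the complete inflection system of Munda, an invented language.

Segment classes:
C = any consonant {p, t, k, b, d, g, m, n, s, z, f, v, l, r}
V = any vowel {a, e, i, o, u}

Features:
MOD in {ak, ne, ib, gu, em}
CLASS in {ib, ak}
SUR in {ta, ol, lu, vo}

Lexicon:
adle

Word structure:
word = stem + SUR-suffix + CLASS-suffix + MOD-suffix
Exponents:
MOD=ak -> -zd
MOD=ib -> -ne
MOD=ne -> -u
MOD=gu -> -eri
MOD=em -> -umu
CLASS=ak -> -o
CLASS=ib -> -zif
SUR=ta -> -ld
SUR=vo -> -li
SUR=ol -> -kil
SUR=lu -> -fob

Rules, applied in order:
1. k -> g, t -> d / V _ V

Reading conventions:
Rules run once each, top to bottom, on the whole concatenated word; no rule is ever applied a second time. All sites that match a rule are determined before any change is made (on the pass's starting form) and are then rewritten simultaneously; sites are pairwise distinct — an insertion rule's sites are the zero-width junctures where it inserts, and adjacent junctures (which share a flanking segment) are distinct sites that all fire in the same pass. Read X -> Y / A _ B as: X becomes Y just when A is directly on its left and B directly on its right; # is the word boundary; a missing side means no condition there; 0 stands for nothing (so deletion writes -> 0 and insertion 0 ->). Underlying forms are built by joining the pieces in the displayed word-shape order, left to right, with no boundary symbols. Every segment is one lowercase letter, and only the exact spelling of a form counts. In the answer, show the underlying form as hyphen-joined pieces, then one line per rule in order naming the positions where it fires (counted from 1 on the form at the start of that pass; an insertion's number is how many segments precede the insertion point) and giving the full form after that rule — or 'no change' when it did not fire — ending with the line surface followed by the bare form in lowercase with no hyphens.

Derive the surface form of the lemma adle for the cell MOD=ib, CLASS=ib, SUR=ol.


underlying: adle-kil-zif-ne
1. k -> g, t -> d / V _ V: fires at position(s) 5: adlegilzifne
surface: adlegilzifne


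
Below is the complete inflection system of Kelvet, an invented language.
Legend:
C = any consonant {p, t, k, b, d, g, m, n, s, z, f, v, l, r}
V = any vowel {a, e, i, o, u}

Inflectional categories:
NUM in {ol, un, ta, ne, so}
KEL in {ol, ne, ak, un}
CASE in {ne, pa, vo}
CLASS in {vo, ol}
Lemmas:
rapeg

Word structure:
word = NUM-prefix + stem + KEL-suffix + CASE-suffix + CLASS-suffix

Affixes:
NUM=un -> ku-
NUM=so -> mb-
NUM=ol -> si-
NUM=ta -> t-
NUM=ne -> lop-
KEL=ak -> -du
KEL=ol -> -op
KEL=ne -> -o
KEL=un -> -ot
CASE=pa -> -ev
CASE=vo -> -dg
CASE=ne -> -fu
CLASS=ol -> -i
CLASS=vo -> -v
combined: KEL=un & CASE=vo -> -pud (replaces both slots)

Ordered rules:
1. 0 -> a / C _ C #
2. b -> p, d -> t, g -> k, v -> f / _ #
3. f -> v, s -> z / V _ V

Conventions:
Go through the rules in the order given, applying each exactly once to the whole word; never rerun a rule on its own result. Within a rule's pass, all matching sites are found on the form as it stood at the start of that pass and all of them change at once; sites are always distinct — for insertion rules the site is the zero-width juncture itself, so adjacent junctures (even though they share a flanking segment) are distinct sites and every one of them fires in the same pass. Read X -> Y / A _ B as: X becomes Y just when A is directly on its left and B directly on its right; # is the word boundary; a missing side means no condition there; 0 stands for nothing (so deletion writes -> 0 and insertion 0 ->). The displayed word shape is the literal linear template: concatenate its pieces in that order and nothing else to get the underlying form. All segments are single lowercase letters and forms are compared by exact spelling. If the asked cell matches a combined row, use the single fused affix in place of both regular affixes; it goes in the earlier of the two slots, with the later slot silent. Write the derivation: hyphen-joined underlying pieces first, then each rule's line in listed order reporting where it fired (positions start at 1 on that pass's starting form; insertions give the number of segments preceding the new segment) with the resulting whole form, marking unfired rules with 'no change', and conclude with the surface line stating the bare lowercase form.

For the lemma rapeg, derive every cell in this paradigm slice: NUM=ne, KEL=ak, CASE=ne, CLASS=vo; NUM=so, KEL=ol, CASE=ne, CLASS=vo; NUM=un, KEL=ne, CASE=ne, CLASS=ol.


cell NUM=ne, KEL=ak, CASE=ne, CLASS=vo:
underlying: lop-rapeg-du-fu-v
1. 0 -> a / C _ C #: no change
2. b -> p, d -> t, g -> k, v -> f / _ #: fires at position(s) 13: loprapegdufuf
3. f -> v, s -> z / V _ V: fires at position(s) 11: loprapegduvuf
surface: loprapegduvuf

cell NUM=so, KEL=ol, CASE=ne, CLASS=vo:
underlying: mb-rapeg-op-fu-v
1. 0 -> a / C _ C #: no change
2. b -> p, d -> t, g -> k, v -> f / _ #: fires at position(s) 12: mbrapegopfuf
3. f -> v, s -> z / V _ V: no change
surface: mbrapegopfuf

cell NUM=un, KEL=ne, CASE=ne, CLASS=ol:
underlying: ku-rapeg-o-fu-i
1. 0 -> a / C _ C #: no change
2. b -> p, d -> t, g -> k, v -> f / _ #: no change
3. f -> v, s -> z / V _ V: fires at position(s) 9: kurapegovui
surface: kurapegovui


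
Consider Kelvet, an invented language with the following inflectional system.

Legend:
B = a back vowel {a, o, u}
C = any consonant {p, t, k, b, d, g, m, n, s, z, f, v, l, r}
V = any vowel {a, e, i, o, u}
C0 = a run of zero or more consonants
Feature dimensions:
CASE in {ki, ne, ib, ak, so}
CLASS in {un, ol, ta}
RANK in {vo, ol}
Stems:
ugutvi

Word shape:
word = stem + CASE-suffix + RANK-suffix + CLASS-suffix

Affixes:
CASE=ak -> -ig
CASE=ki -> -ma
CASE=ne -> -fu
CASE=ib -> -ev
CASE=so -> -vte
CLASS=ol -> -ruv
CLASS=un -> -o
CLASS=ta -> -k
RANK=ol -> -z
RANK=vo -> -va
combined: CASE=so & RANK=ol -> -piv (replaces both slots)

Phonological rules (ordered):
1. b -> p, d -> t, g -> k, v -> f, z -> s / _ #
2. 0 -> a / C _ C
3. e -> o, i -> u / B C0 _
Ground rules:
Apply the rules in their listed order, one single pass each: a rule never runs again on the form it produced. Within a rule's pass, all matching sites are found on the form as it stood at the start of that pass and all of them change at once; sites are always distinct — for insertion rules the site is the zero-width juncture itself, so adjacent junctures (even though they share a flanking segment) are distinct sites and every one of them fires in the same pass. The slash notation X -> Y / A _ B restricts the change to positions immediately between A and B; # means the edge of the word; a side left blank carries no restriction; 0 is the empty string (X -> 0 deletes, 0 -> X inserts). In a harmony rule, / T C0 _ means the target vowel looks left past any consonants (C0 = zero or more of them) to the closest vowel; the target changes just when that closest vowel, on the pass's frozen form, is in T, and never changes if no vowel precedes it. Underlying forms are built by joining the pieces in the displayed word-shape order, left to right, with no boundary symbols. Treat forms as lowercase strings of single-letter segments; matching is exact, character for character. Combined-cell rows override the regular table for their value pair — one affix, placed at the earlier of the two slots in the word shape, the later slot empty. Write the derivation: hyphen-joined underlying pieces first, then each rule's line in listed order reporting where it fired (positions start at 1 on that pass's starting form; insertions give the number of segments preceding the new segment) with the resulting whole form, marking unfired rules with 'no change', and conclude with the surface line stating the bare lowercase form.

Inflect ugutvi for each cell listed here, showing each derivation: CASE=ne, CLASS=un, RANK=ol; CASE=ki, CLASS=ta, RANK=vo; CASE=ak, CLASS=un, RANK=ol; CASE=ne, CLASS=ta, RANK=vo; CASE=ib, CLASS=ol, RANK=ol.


cell CASE=ne, CLASS=un, RANK=ol:
underlying: ugutvi-fu-z-o
1. b -> p, d -> t, g -> k, v -> f, z -> s / _ #: no change
2. 0 -> a / C _ C: inserts after position(s) 4: ugutavifuzo
3. e -> o, i -> u / B C0 _: fires at position(s) 7: ugutavufuzo
surface: ugutavufuzo

cell CASE=ki, CLASS=ta, RANK=vo:
underlying: ugutvi-ma-va-k
1. b -> p, d -> t, g -> k, v -> f, z -> s / _ #: no change
2. 0 -> a / C _ C: inserts after position(s) 4: ugutavimavak
3. e -> o, i -> u / B C0 _: fires at position(s) 7: ugutavumavak
surface: ugutavumavak

cell CASE=ak, CLASS=un, RANK=ol:
underlying: ugutvi-ig-z-o
1. b -> p, d -> t, g -> k, v -> f, z -> s / _ #: no change
2. 0 -> a / C _ C: inserts after position(s) 4, 8: ugutaviigazo
3. e -> o, i -> u / B C0 _: fires at position(s) 7: ugutavuigazo
surface: ugutavuigazo

cell CASE=ne, CLASS=ta, RANK=vo:
underlying: ugutvi-fu-va-k
1. b -> p, d -> t, g -> k, v -> f, z -> s / _ #: no change
2. 0 -> a / C _ C: inserts after position(s) 4: ugutavifuvak
3. e -> o, i -> u / B C0 _: fires at position(s) 7: ugutavufuvak
surface: ugutavufuvak

cell CASE=ib, CLASS=ol, RANK=ol:
underlying: ugutvi-ev-z-ruv
1. b -> p, d -> t, g -> k, v -> f, z -> s / _ #: fires at position(s) 12: ugutvievzruf
2. 0 -> a / C _ C: inserts after position(s) 4, 8, 9: ugutavievazaruf
3. e -> o, i -> u / B C0 _: fires at position(s) 7: ugutavuevazaruf
surface: ugutavuevazaruf


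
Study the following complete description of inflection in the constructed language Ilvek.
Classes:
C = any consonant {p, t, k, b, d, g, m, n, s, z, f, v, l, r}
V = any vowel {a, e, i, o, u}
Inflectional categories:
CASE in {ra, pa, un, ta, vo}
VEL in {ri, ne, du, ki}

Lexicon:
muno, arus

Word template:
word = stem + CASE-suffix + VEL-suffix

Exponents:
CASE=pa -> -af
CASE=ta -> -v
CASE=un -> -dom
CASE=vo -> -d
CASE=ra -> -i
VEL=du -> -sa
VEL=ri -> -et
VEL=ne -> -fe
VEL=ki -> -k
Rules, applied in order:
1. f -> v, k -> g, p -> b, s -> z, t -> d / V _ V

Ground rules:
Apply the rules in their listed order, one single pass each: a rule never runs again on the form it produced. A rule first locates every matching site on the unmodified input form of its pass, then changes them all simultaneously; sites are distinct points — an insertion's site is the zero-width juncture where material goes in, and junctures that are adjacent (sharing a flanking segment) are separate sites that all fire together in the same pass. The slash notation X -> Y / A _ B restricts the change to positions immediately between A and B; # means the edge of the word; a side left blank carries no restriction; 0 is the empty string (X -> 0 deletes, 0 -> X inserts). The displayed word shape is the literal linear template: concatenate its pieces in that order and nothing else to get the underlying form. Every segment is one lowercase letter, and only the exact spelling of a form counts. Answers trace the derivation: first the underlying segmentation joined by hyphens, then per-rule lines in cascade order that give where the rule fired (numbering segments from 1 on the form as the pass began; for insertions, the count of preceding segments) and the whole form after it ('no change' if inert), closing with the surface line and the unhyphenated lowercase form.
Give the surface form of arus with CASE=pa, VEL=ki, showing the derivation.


underlying: arus-af-k
1. f -> v, k -> g, p -> b, s -> z, t -> d / V _ V: fires at position(s) 4: aruzafk
surface: aruzafk


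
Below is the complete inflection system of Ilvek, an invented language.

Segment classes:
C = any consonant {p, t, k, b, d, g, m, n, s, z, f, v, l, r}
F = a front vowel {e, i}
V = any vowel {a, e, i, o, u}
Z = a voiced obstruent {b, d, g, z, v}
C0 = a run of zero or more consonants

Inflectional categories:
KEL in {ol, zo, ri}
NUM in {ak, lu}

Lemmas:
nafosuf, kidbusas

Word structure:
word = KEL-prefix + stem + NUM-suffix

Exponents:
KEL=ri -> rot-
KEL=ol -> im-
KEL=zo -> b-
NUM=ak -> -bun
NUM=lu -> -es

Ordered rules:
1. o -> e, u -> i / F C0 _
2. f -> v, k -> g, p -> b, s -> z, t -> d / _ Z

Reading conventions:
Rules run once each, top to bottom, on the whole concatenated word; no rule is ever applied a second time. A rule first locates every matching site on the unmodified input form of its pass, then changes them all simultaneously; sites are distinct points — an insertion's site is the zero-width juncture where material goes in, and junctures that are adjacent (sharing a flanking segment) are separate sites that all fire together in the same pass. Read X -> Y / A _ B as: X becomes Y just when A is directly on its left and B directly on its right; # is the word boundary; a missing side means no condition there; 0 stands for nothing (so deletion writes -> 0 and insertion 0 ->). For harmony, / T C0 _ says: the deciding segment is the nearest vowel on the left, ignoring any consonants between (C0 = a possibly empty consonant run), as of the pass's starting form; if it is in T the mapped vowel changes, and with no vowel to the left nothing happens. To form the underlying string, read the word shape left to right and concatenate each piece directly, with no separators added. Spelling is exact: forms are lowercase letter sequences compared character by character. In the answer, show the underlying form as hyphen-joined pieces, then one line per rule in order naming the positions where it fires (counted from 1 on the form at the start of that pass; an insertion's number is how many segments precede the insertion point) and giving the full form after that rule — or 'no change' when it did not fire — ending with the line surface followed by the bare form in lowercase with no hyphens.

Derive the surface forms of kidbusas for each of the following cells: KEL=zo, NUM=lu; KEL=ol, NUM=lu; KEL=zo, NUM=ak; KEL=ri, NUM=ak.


cell KEL=zo, NUM=lu:
underlying: b-kidbusas-es
1. o -> e, u -> i / F C0 _: fires at position(s) 6: bkidbisases
2. f -> v, k -> g, p -> b, s -> z, t -> d / _ Z: no change
surface: bkidbisases

cell KEL=ol, NUM=lu:
underlying: im-kidbusas-es
1. o -> e, u -> i / F C0 _: fires at position(s) 7: imkidbisases
2. f -> v, k -> g, p -> b, s -> z, t -> d / _ Z: no change
surface: imkidbisases

cell KEL=zo, NUM=ak:
underlying: b-kidbusas-bun
1. o -> e, u -> i / F C0 _: fires at position(s) 6: bkidbisasbun
2. f -> v, k -> g, p -> b, s -> z, t -> d / _ Z: fires at position(s) 9: bkidbisazbun
surface: bkidbisazbun

cell KEL=ri, NUM=ak:
underlying: rot-kidbusas-bun
1. o -> e, u -> i / F C0 _: fires at position(s) 8: rotkidbisasbun
2. f -> v, k -> g, p -> b, s -> z, t -> d / _ Z: fires at position(s) 11: rotkidbisazbun
surface: rotkidbisazbun


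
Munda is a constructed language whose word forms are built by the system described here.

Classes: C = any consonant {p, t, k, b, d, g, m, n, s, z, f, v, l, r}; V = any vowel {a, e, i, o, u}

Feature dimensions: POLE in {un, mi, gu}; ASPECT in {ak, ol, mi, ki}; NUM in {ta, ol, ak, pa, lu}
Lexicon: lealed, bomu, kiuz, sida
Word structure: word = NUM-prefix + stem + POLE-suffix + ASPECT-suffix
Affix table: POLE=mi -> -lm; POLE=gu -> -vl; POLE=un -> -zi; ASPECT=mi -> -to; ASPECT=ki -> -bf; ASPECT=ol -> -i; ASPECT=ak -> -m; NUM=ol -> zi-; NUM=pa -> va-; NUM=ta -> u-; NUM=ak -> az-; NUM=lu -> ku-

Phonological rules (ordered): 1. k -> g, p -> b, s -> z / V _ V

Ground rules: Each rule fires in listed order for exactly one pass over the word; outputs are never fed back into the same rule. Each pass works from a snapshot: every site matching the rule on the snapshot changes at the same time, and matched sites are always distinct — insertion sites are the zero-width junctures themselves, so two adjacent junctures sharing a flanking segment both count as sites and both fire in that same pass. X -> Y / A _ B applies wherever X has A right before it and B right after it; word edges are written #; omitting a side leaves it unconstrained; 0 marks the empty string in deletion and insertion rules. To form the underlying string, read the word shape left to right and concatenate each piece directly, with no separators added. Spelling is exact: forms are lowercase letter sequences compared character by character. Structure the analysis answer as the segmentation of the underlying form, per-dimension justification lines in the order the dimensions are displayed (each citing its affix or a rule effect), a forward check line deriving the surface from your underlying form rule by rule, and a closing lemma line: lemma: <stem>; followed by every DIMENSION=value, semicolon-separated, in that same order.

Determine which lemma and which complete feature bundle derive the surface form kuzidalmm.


underlying: ku-sida-lm-m
POLE=mi - signalled by the affix -lm
ASPECT=ak - signalled by the affix -m
NUM=lu - signalled by the affix ku-
check: kusidalmm -> kuzidalmm
lemma: sida; POLE=mi; ASPECT=ak; NUM=lu


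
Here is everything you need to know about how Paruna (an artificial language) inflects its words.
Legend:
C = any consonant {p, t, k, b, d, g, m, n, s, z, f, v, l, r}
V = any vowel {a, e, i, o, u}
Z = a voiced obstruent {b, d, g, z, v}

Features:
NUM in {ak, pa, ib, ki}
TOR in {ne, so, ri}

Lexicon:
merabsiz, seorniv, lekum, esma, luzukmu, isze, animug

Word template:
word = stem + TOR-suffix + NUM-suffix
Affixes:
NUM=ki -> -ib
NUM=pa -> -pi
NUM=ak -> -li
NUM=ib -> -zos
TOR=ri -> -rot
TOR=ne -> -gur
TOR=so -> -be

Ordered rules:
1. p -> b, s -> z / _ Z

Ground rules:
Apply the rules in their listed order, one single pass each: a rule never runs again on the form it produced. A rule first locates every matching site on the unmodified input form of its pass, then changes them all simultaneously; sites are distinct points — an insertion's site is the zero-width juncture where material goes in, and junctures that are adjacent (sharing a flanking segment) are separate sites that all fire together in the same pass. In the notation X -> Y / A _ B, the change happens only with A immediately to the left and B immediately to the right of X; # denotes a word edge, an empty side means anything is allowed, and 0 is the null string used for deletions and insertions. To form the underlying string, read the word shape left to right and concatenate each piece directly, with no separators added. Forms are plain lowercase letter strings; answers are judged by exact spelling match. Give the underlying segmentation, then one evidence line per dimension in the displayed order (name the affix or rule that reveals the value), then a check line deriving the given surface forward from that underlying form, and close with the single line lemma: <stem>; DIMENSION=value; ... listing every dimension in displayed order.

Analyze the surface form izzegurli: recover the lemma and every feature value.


underlying: isze-gur-li
NUM=ak - signalled by the affix -li
TOR=ne - signalled by the affix -gur
check: iszegurli -> izzegurli
lemma: isze; NUM=ak; TOR=ne


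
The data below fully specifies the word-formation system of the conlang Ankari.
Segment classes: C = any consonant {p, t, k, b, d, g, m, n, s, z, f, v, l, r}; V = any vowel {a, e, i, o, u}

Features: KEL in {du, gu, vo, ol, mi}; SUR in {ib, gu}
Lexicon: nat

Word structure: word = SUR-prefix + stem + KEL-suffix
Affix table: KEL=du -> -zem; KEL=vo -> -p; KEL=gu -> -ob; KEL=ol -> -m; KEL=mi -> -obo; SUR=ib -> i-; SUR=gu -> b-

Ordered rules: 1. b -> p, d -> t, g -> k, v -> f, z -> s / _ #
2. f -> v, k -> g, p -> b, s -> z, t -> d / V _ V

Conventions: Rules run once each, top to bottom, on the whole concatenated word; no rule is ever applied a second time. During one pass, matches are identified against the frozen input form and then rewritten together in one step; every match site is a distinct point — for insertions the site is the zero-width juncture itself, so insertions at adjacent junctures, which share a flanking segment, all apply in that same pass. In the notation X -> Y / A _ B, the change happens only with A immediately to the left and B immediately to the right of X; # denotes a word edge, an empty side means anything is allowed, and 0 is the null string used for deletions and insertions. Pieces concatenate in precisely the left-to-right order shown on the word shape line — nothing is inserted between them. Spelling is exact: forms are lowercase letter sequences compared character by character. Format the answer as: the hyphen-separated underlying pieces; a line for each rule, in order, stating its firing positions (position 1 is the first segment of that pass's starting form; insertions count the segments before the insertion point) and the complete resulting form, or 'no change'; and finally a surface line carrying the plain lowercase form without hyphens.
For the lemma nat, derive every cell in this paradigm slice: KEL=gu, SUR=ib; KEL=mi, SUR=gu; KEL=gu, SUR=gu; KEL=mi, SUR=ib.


cell KEL=gu, SUR=ib:
underlying: i-nat-ob
1. b -> p, d -> t, g -> k, v -> f, z -> s / _ #: fires at position(s) 6: inatop
2. f -> v, k -> g, p -> b, s -> z, t -> d / V _ V: fires at position(s) 4: inadop
surface: inadop

cell KEL=mi, SUR=gu:
underlying: b-nat-obo
1. b -> p, d -> t, g -> k, v -> f, z -> s / _ #: no change
2. f -> v, k -> g, p -> b, s -> z, t -> d / V _ V: fires at position(s) 4: bnadobo
surface: bnadobo

cell KEL=gu, SUR=gu:
underlying: b-nat-ob
1. b -> p, d -> t, g -> k, v -> f, z -> s / _ #: fires at position(s) 6: bnatop
2. f -> v, k -> g, p -> b, s -> z, t -> d / V _ V: fires at position(s) 4: bnadop
surface: bnadop

cell KEL=mi, SUR=ib:
underlying: i-nat-obo
1. b -> p, d -> t, g -> k, v -> f, z -> s / _ #: no change
2. f -> v, k -> g, p -> b, s -> z, t -> d / V _ V: fires at position(s) 4: inadobo
surface: inadobo


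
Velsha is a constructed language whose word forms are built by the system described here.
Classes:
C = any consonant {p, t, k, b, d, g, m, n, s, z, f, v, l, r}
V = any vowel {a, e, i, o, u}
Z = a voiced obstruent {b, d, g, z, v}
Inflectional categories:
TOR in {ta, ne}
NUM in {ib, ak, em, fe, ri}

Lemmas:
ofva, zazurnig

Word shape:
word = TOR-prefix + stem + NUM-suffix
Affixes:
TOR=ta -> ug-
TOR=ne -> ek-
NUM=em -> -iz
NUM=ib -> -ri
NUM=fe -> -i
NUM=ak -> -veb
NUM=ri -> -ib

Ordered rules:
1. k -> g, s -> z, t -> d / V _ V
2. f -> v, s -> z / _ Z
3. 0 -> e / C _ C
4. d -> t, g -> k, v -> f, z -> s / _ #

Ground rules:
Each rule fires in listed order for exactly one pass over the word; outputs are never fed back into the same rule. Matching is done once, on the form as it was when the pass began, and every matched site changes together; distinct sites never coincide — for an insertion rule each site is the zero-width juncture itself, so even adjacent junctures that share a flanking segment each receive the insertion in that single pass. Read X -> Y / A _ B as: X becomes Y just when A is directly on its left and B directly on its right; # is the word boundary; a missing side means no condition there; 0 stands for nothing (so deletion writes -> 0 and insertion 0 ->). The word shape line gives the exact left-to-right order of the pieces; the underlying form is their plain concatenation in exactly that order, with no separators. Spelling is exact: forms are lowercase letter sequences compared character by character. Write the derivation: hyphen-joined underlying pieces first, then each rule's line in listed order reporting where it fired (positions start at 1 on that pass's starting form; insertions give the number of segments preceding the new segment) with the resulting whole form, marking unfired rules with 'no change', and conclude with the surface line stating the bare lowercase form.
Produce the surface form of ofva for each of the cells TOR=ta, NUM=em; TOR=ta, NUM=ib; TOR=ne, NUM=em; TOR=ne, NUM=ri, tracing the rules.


cell TOR=ta, NUM=em:
underlying: ug-ofva-iz
1. k -> g, s -> z, t -> d / V _ V: no change
2. f -> v, s -> z / _ Z: fires at position(s) 4: ugovvaiz
3. 0 -> e / C _ C: inserts after position(s) 4: ugovevaiz
4. d -> t, g -> k, v -> f, z -> s / _ #: fires at position(s) 9: ugovevais
surface: ugovevais

cell TOR=ta, NUM=ib:
underlying: ug-ofva-ri
1. k -> g, s -> z, t -> d / V _ V: no change
2. f -> v, s -> z / _ Z: fires at position(s) 4: ugovvari
3. 0 -> e / C _ C: inserts after position(s) 4: ugovevari
4. d -> t, g -> k, v -> f, z -> s / _ #: no change
surface: ugovevari

cell TOR=ne, NUM=em:
underlying: ek-ofva-iz
1. k -> g, s -> z, t -> d / V _ V: fires at position(s) 2: egofvaiz
2. f -> v, s -> z / _ Z: fires at position(s) 4: egovvaiz
3. 0 -> e / C _ C: inserts after position(s) 4: egovevaiz
4. d -> t, g -> k, v -> f, z -> s / _ #: fires at position(s) 9: egovevais
surface: egovevais

cell TOR=ne, NUM=ri:
underlying: ek-ofva-ib
1. k -> g, s -> z, t -> d / V _ V: fires at position(s) 2: egofvaib
2. f -> v, s -> z / _ Z: fires at position(s) 4: egovvaib
3. 0 -> e / C _ C: inserts after position(s) 4: egovevaib
4. d -> t, g -> k, v -> f, z -> s / _ #: no change
surface: egovevaib
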